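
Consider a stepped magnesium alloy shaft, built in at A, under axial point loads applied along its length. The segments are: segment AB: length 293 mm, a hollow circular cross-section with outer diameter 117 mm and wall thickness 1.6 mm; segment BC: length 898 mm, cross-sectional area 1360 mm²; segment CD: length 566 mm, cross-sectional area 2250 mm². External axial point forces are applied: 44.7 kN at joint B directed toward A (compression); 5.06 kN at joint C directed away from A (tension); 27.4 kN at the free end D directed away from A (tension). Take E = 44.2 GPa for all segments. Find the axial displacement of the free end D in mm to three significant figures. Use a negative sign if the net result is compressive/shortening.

0.501 mm

Internal axial forces (sectioning from the free end, tension +): N_CD = 27.4 kN, N_BC = 32.46 kN, N_AB = -12.24 kN.
A_AB = 580.1 mm².
δ_AB = -12240·293/(580.1·44200) = -0.1399 mm
δ_BC = 32460·898/(1360·44200) = 0.4849 mm
δ_CD = 27400·566/(2250·44200) = 0.1559 mm
δ = Σδ_i = 0.501 mm.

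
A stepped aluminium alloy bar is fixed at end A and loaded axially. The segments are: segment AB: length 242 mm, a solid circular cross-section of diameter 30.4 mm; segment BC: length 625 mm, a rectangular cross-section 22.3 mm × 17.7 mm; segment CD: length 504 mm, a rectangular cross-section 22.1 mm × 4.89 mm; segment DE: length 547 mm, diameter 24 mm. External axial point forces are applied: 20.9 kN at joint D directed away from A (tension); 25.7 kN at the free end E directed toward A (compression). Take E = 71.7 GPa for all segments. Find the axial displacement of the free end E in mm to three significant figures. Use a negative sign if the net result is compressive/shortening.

Internal axial forces (sectioning from the free end, tension +): N_DE = -25.7 kN, N_CD = -4.8 kN, N_BC = -4.8 kN, N_AB = -4.8 kN.
A_AB = 725.8 mm².
A_BC = 394.7 mm².
A_CD = 108.1 mm².
A_DE = 452.4 mm².
δ_AB = -4800·242/(725.8·71700) = -0.02232 mm
δ_BC = -4800·625/(394.7·71700) = -0.106 mm
δ_CD = -4800·504/(108.1·71700) = -0.3122 mm
δ_DE = -25700·547/(452.4·71700) = -0.4334 mm
δ = Σδ_i = -0.8739 mm.

-0.874 mm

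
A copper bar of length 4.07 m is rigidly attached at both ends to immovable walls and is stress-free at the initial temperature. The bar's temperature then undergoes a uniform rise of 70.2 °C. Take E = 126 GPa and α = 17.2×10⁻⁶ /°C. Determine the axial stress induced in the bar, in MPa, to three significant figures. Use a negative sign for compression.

-152 MPa

Free thermal expansion αLΔT = 17.2e-6 · 4070 · 70.2 = 4.914 mm.
The walls impose strain ε = −(4.914)/4070 = -1.2074e-03; σ = Eε = 126000 · -1.2074e-03 = -152.1 MPa.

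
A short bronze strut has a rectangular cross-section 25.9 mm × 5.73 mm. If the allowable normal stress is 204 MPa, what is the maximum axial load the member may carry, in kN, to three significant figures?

30.3 kN

A = 148.4 mm².
P_max = σ_allow · A = 204 · 148.4 = 30280 N = 30.28 kN.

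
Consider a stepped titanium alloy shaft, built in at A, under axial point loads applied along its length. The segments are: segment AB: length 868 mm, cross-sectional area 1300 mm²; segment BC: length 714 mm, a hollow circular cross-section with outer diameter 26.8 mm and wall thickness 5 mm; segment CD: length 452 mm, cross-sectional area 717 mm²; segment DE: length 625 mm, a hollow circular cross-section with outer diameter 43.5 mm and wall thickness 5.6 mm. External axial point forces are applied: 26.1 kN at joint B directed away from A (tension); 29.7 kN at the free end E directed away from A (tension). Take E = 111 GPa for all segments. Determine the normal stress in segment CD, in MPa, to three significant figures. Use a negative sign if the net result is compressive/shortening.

Internal axial forces (sectioning from the free end, tension +): N_DE = 29.7 kN, N_CD = 29.7 kN, N_BC = 29.7 kN, N_AB = 55.8 kN.
σ_CD = N_CD/A_CD = 29700/717 = 41.42 MPa.

41.4 MPa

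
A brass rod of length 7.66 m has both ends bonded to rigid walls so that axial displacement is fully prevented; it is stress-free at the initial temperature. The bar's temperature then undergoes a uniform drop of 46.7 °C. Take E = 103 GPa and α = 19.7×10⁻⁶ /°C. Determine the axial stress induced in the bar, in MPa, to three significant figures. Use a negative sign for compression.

94.8 MPa

Free thermal expansion αLΔT = 19.7e-6 · 7660 · -46.7 = -7.047 mm.
The walls impose strain ε = −(-7.047)/7660 = 9.1999e-04; σ = Eε = 103000 · 9.1999e-04 = 94.76 MPa.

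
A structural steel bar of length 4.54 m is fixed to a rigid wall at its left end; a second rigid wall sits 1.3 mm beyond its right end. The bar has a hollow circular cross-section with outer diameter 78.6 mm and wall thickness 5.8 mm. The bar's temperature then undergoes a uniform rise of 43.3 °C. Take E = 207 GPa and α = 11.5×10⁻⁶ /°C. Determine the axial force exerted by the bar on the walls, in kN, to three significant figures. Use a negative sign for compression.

Free thermal expansion αLΔT = 11.5e-6 · 4540 · 43.3 = 2.261 mm.
The walls engage after the gap closes; constrained expansion = 2.261 − 1.3 = 0.9607 mm.
The walls impose strain ε = −(0.9607)/4540 = -2.1161e-04; σ = Eε = 207000 · -2.1161e-04 = -43.8 MPa.
Wall reaction R = σ·A = -43.8·1327 = -58100 N = -58.1 kN.

-58.1 kN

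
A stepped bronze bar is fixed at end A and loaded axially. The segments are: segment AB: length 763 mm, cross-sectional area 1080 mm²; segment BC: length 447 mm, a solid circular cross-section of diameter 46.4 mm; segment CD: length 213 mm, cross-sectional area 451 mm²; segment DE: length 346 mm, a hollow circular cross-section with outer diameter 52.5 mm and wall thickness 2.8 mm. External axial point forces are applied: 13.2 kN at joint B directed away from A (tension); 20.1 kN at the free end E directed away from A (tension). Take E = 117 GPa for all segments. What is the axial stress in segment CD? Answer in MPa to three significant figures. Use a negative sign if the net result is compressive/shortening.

Internal axial forces (sectioning from the free end, tension +): N_DE = 20.1 kN, N_CD = 20.1 kN, N_BC = 20.1 kN, N_AB = 33.3 kN.
σ_CD = N_CD/A_CD = 20100/451 = 44.57 MPa.

44.6 MPa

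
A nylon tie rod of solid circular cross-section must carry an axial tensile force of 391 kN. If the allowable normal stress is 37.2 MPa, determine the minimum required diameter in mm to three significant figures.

Required area A ≥ P/σ_allow = 391000/37.2 = 10510 mm².
For a solid circular section, d ≥ √(4A/π) = 115.7 mm.

116 mm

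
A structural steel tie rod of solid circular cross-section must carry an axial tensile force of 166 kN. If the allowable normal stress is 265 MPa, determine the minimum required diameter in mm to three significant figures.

28.2 mm

Required area A ≥ P/σ_allow = 166000/265 = 626.4 mm².
For a solid circular section, d ≥ √(4A/π) = 28.24 mm.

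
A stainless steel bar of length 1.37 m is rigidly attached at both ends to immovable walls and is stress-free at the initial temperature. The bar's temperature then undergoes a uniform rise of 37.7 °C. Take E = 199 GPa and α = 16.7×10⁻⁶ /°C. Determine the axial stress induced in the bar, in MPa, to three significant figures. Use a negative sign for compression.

-125 MPa

Free thermal expansion αLΔT = 16.7e-6 · 1370 · 37.7 = 0.8625 mm.
The walls impose strain ε = −(0.8625)/1370 = -6.2959e-04; σ = Eε = 199000 · -6.2959e-04 = -125.3 MPa.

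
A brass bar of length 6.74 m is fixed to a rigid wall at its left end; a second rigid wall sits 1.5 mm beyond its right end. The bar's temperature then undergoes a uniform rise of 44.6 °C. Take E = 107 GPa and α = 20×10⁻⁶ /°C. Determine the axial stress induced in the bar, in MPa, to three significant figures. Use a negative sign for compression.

-71.6 MPa

Free thermal expansion αLΔT = 20e-6 · 6740 · 44.6 = 6.012 mm.
The walls engage after the gap closes; constrained expansion = 6.012 − 1.5 = 4.512 mm.
The walls impose strain ε = −(4.512)/6740 = -6.6945e-04; σ = Eε = 107000 · -6.6945e-04 = -71.63 MPa.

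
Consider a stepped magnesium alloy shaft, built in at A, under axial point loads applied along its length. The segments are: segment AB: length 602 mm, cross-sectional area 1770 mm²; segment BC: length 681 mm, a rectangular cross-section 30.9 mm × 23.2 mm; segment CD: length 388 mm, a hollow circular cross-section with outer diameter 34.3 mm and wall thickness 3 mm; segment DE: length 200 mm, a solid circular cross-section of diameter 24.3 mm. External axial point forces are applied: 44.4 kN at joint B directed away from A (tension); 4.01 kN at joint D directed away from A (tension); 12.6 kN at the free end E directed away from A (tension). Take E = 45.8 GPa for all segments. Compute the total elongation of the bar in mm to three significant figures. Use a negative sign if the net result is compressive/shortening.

1.39 mm

Internal axial forces (sectioning from the free end, tension +): N_DE = 12.6 kN, N_CD = 16.61 kN, N_BC = 16.61 kN, N_AB = 61.01 kN.
A_BC = 716.9 mm².
A_CD = 295 mm².
A_DE = 463.8 mm².
δ_AB = 61010·602/(1770·45800) = 0.4531 mm
δ_BC = 16610·681/(716.9·45800) = 0.3445 mm
δ_CD = 16610·388/(295·45800) = 0.477 mm
δ_DE = 12600·200/(463.8·45800) = 0.1186 mm
δ = Σδ_i = 1.393 mm.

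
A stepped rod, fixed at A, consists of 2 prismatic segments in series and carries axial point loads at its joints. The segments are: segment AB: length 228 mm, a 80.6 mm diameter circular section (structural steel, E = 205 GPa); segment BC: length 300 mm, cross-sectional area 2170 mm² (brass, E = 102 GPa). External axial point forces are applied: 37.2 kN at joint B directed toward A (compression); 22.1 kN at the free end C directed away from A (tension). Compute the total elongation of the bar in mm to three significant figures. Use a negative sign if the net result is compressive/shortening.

Internal axial forces (sectioning from the free end, tension +): N_BC = 22.1 kN, N_AB = -15.1 kN.
A_AB = 5102 mm².
δ_AB = -15100·228/(5102·205000) = -0.003292 mm
δ_BC = 22100·300/(2170·102000) = 0.02995 mm
δ = Σδ_i = 0.02666 mm.

0.0267 mm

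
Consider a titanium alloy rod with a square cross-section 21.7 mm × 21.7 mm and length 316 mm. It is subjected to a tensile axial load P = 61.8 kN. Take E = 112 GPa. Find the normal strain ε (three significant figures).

0.00117

A = 470.9 mm².
σ = N/A = 131.2 MPa; ε = σ/E = 131.2/112000 = 1.172e-03.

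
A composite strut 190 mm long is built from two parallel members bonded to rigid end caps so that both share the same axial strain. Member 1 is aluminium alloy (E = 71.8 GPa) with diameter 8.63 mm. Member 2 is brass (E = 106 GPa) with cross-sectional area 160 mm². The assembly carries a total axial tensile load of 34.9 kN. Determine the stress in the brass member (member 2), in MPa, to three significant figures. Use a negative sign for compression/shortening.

175 MPa

A_1 = 58.49 mm².
Equal strain + equilibrium ⇒ each member carries load in proportion to AE: A₁E₁ = 4200000 N, A₂E₂ = 16960000 N, ΣAE = 21160000 N.
σ₂ = P·E₂/ΣAE = 34900·106000/21160000 = 174.8 MPa.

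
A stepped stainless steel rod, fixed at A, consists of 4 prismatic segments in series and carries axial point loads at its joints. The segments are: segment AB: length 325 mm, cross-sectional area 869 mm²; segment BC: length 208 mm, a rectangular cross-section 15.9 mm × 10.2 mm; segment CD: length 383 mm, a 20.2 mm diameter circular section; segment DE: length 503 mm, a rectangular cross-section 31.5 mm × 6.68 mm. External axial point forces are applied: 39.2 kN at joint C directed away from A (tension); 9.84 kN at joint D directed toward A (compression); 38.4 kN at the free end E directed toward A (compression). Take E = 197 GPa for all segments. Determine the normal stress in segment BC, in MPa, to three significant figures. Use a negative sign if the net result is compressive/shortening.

Internal axial forces (sectioning from the free end, tension +): N_DE = -38.4 kN, N_CD = -48.24 kN, N_BC = -9.04 kN, N_AB = -9.04 kN.
A_BC = 162.2 mm².
σ_BC = N_BC/A_BC = -9040/162.2 = -55.74 MPa.

-55.7 MPa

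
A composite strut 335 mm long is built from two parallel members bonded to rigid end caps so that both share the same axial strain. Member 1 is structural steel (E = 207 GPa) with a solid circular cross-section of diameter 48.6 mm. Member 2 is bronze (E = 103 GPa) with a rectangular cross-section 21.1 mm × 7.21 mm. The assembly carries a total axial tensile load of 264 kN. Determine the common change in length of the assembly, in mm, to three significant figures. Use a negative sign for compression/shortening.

A_1 = 1855 mm².
A_2 = 152.1 mm².
Equal strain + equilibrium ⇒ each member carries load in proportion to AE: A₁E₁ = 384000000 N, A₂E₂ = 15670000 N, ΣAE = 399700000 N.
δ = PL/ΣAE = 264000·335/399700000 = 0.2213 mm.

0.221 mm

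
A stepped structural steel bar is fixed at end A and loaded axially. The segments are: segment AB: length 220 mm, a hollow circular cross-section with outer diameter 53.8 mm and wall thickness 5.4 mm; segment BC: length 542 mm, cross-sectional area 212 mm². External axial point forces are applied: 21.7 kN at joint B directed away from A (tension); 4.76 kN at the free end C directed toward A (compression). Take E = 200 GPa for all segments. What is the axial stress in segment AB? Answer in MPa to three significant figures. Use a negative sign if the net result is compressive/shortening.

20.6 MPa

Internal axial forces (sectioning from the free end, tension +): N_BC = -4.76 kN, N_AB = 16.94 kN.
A_AB = 821.1 mm².
σ_AB = N_AB/A_AB = 16940/821.1 = 20.63 MPa.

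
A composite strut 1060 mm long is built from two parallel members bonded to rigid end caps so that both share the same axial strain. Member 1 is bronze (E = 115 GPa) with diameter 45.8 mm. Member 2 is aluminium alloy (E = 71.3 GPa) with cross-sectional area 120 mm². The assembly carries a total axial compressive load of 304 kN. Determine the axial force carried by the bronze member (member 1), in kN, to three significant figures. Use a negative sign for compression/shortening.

-291 kN

A_1 = 1647 mm².
Equal strain + equilibrium ⇒ each member carries load in proportion to AE: A₁E₁ = 189500000 N, A₂E₂ = 8556000 N, ΣAE = 198000000 N.
F₁ = P·A₁E₁/ΣAE = -304000·189500000/198000000 = -290900 N.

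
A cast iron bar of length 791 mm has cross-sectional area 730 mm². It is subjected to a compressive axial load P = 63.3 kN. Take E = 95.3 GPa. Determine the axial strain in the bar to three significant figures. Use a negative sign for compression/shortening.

σ = N/A = -86.71 MPa; ε = σ/E = -86.71/95300 = -9.099e-04.

-9.10e-04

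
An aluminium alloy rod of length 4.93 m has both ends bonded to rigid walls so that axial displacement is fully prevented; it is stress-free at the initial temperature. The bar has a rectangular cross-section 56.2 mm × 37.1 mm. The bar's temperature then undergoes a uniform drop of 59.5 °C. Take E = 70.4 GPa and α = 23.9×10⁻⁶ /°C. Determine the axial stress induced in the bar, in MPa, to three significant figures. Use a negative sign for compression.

100 MPa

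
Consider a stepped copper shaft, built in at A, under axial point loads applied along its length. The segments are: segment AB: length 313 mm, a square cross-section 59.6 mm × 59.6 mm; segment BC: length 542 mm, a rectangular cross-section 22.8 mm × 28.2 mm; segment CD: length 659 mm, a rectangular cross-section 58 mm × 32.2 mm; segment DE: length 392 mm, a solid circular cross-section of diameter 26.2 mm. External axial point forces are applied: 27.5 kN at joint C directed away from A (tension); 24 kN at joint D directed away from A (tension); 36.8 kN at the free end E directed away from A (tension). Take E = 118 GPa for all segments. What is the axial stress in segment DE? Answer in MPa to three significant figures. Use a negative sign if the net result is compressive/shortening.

Internal axial forces (sectioning from the free end, tension +): N_DE = 36.8 kN, N_CD = 60.8 kN, N_BC = 88.3 kN, N_AB = 88.3 kN.
A_DE = 539.1 mm².
σ_DE = N_DE/A_DE = 36800/539.1 = 68.26 MPa.

68.3 MPa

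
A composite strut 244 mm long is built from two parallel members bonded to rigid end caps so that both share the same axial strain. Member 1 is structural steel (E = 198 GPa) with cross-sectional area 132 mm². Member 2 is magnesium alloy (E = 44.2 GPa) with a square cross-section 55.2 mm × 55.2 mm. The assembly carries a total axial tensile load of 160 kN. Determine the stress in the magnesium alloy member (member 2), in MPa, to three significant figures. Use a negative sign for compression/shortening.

44.0 MPa

A_2 = 3047 mm².
Equal strain + equilibrium ⇒ each member carries load in proportion to AE: A₁E₁ = 26140000 N, A₂E₂ = 134700000 N, ΣAE = 160800000 N.
σ₂ = P·E₂/ΣAE = 160000·44200/160800000 = 43.98 MPa.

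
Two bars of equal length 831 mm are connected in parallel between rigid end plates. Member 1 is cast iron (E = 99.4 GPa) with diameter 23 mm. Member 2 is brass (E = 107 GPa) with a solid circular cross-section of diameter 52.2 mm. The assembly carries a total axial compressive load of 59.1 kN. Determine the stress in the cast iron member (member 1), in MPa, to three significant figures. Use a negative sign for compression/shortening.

A_1 = 415.5 mm².
A_2 = 2140 mm².
Equal strain + equilibrium ⇒ each member carries load in proportion to AE: A₁E₁ = 41300000 N, A₂E₂ = 229000000 N, ΣAE = 270300000 N.
σ₁ = P·E₁/ΣAE = -59100·99400/270300000 = -21.73 MPa.

-21.7 MPa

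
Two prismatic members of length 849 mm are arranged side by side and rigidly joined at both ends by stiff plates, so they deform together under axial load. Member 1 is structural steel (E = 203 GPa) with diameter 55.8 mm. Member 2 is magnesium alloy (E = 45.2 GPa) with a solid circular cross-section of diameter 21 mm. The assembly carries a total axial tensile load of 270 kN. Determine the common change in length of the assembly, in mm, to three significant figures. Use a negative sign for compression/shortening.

A_1 = 2445 mm².
A_2 = 346.4 mm².
Equal strain + equilibrium ⇒ each member carries load in proportion to AE: A₁E₁ = 496400000 N, A₂E₂ = 15660000 N, ΣAE = 512100000 N.
δ = PL/ΣAE = 270000·849/512100000 = 0.4476 mm.

0.448 mm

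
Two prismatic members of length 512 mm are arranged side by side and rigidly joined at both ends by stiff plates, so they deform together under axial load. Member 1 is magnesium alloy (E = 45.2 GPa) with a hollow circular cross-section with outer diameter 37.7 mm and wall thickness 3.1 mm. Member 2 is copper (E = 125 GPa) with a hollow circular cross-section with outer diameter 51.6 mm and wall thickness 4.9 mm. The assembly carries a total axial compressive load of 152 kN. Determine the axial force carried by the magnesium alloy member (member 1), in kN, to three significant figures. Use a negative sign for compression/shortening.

A_1 = 337 mm².
A_2 = 718.9 mm².
Equal strain + equilibrium ⇒ each member carries load in proportion to AE: A₁E₁ = 15230000 N, A₂E₂ = 89860000 N, ΣAE = 105100000 N.
F₁ = P·A₁E₁/ΣAE = -152000·15230000/105100000 = -22030 N.

-22.0 kN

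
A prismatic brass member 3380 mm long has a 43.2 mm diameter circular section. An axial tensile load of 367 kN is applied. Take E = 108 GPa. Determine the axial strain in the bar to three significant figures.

A = 1466 mm².
σ = N/A = 250.4 MPa; ε = σ/E = 250.4/108000 = 2.318e-03.

0.00232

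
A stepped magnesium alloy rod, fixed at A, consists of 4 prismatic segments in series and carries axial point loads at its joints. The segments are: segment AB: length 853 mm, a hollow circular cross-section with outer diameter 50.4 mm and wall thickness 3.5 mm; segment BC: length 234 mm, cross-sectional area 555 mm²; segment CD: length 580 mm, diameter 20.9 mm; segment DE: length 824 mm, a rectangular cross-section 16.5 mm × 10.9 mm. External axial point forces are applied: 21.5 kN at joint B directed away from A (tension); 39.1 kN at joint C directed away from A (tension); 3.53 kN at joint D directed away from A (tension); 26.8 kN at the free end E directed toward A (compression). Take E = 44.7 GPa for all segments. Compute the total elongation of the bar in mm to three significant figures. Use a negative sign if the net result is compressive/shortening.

-2.10 mm

Internal axial forces (sectioning from the free end, tension +): N_DE = -26.8 kN, N_CD = -23.27 kN, N_BC = 15.83 kN, N_AB = 37.33 kN.
A_AB = 515.7 mm².
A_CD = 343.1 mm².
A_DE = 179.8 mm².
δ_AB = 37330·853/(515.7·44700) = 1.381 mm
δ_BC = 15830·234/(555·44700) = 0.1493 mm
δ_CD = -23270·580/(343.1·44700) = -0.8801 mm
δ_DE = -26800·824/(179.8·44700) = -2.747 mm
δ = Σδ_i = -2.096 mm.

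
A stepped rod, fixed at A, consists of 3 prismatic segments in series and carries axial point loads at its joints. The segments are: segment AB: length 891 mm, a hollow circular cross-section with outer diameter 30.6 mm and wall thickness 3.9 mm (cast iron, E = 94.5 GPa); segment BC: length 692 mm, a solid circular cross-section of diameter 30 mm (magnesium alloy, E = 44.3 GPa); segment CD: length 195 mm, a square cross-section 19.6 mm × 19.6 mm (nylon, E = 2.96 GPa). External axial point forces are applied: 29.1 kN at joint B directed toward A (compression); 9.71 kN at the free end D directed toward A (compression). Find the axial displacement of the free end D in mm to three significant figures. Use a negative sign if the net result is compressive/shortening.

Internal axial forces (sectioning from the free end, tension +): N_CD = -9.71 kN, N_BC = -9.71 kN, N_AB = -38.81 kN.
A_AB = 327.1 mm².
A_BC = 706.9 mm².
A_CD = 384.2 mm².
δ_AB = -38810·891/(327.1·94500) = -1.119 mm
δ_BC = -9710·692/(706.9·44300) = -0.2146 mm
δ_CD = -9710·195/(384.2·2960) = -1.665 mm
δ = Σδ_i = -2.998 mm.

-3.00 mm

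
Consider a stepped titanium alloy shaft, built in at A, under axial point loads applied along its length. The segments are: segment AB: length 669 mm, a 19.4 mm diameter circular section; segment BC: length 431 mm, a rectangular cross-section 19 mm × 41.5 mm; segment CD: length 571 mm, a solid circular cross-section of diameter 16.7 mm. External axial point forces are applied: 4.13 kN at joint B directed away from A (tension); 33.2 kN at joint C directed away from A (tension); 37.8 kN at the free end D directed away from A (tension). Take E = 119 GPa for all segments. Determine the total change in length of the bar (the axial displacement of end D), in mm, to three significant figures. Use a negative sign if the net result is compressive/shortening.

2.58 mm

Internal axial forces (sectioning from the free end, tension +): N_CD = 37.8 kN, N_BC = 71 kN, N_AB = 75.13 kN.
A_AB = 295.6 mm².
A_BC = 788.5 mm².
A_CD = 219 mm².
δ_AB = 75130·669/(295.6·119000) = 1.429 mm
δ_BC = 71000·431/(788.5·119000) = 0.3261 mm
δ_CD = 37800·571/(219·119000) = 0.8281 mm
δ = Σδ_i = 2.583 mm.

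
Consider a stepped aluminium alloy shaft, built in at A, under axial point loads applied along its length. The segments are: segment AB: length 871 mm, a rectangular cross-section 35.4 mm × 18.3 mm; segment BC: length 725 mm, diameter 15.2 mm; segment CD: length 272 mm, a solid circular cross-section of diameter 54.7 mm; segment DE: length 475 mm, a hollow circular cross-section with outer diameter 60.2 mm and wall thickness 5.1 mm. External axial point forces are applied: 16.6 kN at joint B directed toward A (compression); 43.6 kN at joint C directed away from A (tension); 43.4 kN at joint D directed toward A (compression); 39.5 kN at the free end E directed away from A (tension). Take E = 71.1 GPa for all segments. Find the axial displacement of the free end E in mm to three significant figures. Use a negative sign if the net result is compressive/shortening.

Internal axial forces (sectioning from the free end, tension +): N_DE = 39.5 kN, N_CD = -3.9 kN, N_BC = 39.7 kN, N_AB = 23.1 kN.
A_AB = 647.8 mm².
A_BC = 181.5 mm².
A_CD = 2350 mm².
A_DE = 882.8 mm².
δ_AB = 23100·871/(647.8·71100) = 0.4368 mm
δ_BC = 39700·725/(181.5·71100) = 2.231 mm
δ_CD = -3900·272/(2350·71100) = -0.006349 mm
δ_DE = 39500·475/(882.8·71100) = 0.2989 mm
δ = Σδ_i = 2.96 mm.

2.96 mm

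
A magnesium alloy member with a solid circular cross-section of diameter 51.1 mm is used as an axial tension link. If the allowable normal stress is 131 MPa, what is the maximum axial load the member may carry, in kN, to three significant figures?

269 kN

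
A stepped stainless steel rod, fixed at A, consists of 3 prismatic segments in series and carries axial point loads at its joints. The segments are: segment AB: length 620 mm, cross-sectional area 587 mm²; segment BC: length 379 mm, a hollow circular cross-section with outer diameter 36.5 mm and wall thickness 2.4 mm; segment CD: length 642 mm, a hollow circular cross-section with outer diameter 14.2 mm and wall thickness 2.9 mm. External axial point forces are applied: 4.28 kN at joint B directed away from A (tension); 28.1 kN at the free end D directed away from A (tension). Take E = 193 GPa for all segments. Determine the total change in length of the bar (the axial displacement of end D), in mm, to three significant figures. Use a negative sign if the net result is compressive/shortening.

Internal axial forces (sectioning from the free end, tension +): N_CD = 28.1 kN, N_BC = 28.1 kN, N_AB = 32.38 kN.
A_BC = 257.1 mm².
A_CD = 102.9 mm².
δ_AB = 32380·620/(587·193000) = 0.1772 mm
δ_BC = 28100·379/(257.1·193000) = 0.2146 mm
δ_CD = 28100·642/(102.9·193000) = 0.9079 mm
δ = Σδ_i = 1.3 mm.

1.30 mm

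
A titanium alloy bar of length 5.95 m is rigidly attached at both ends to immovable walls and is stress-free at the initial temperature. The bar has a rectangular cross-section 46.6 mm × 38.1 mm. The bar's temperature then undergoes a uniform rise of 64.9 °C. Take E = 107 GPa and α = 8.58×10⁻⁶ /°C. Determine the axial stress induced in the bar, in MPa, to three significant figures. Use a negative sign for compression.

-59.6 MPa

Free thermal expansion αLΔT = 8.58e-6 · 5950 · 64.9 = 3.313 mm.
The walls impose strain ε = −(3.313)/5950 = -5.5684e-04; σ = Eε = 107000 · -5.5684e-04 = -59.58 MPa.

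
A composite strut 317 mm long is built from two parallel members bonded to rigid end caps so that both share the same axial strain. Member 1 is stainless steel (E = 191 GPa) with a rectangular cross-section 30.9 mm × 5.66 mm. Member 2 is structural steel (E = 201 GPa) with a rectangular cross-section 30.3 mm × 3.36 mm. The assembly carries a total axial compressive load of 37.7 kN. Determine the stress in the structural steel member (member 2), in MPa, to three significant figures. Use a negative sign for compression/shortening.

-141 MPa

A_1 = 174.9 mm².
A_2 = 101.8 mm².
Equal strain + equilibrium ⇒ each member carries load in proportion to AE: A₁E₁ = 33400000 N, A₂E₂ = 20460000 N, ΣAE = 53870000 N.
σ₂ = P·E₂/ΣAE = -37700·201000/53870000 = -140.7 MPa.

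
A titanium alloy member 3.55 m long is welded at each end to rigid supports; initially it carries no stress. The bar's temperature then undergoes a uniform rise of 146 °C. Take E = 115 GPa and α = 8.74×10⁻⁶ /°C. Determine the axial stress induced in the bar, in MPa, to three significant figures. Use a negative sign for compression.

-147 MPa

Free thermal expansion αLΔT = 8.74e-6 · 3550 · 146 = 4.53 mm.
The walls impose strain ε = −(4.53)/3550 = -1.2760e-03; σ = Eε = 115000 · -1.2760e-03 = -146.7 MPa.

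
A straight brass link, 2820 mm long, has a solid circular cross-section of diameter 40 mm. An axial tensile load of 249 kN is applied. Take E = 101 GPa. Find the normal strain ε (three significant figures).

0.00196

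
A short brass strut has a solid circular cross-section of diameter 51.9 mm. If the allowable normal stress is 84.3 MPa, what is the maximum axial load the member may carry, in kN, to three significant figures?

178 kN

A = 2116 mm².
P_max = σ_allow · A = 84.3 · 2116 = 178300 N = 178.3 kN.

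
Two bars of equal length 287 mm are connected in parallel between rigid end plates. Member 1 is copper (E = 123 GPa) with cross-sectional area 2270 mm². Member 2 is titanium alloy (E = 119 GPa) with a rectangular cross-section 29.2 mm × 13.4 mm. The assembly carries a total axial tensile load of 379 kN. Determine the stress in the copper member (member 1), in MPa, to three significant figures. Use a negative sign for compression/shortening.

A_2 = 391.3 mm².
Equal strain + equilibrium ⇒ each member carries load in proportion to AE: A₁E₁ = 279200000 N, A₂E₂ = 46560000 N, ΣAE = 325800000 N.
σ₁ = P·E₁/ΣAE = 379000·123000/325800000 = 143.1 MPa.

143 MPa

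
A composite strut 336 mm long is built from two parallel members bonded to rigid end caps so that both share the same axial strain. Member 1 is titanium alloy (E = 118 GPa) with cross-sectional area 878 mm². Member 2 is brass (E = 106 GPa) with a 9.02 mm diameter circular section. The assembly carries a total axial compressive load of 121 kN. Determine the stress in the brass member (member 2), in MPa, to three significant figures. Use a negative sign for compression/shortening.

A_2 = 63.9 mm².
Equal strain + equilibrium ⇒ each member carries load in proportion to AE: A₁E₁ = 103600000 N, A₂E₂ = 6773000 N, ΣAE = 110400000 N.
σ₂ = P·E₂/ΣAE = -121000·106000/110400000 = -116.2 MPa.

-116 MPa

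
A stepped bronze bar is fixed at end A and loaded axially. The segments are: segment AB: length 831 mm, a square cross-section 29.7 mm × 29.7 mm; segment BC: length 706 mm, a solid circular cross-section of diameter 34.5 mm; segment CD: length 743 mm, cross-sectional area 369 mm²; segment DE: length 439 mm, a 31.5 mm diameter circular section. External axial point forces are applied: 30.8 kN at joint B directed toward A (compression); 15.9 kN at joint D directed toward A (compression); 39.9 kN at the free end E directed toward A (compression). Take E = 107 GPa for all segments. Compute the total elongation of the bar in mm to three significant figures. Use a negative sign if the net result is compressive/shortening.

Internal axial forces (sectioning from the free end, tension +): N_DE = -39.9 kN, N_CD = -55.8 kN, N_BC = -55.8 kN, N_AB = -86.6 kN.
A_AB = 882.1 mm².
A_BC = 934.8 mm².
A_DE = 779.3 mm².
δ_AB = -86600·831/(882.1·107000) = -0.7625 mm
δ_BC = -55800·706/(934.8·107000) = -0.3938 mm
δ_CD = -55800·743/(369·107000) = -1.05 mm
δ_DE = -39900·439/(779.3·107000) = -0.2101 mm
δ = Σδ_i = -2.416 mm.

-2.42 mm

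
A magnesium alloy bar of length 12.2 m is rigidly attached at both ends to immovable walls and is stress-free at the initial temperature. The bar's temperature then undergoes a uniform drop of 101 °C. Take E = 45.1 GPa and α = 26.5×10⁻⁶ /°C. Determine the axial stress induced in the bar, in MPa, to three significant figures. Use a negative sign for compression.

Free thermal expansion αLΔT = 26.5e-6 · 12200 · -101 = -32.65 mm.
The walls impose strain ε = −(-32.65)/12200 = 2.6765e-03; σ = Eε = 45100 · 2.6765e-03 = 120.7 MPa.

121 MPa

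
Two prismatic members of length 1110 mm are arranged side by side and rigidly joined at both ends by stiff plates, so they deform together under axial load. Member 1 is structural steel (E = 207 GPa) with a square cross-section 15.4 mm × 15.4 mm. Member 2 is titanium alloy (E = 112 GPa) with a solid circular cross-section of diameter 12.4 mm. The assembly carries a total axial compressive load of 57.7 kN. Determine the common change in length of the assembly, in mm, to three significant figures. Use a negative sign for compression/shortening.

-1.02 mm

A_1 = 237.2 mm².
A_2 = 120.8 mm².
Equal strain + equilibrium ⇒ each member carries load in proportion to AE: A₁E₁ = 49090000 N, A₂E₂ = 13530000 N, ΣAE = 62620000 N.
δ = PL/ΣAE = -57700·1110/62620000 = -1.023 mm.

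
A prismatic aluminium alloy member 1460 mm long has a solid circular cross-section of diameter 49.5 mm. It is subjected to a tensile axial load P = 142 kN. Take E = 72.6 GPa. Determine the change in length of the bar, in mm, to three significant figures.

A = 1924 mm².
δ_mech = NL/(AE) = 142000·1460/(1924·72600) = 1.484 mm.

1.48 mm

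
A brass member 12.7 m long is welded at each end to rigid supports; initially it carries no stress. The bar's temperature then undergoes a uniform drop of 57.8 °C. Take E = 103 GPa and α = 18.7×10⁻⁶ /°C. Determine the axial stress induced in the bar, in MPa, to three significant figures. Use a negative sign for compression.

111 MPa

Free thermal expansion αLΔT = 18.7e-6 · 12700 · -57.8 = -13.73 mm.
The walls impose strain ε = −(-13.73)/12700 = 1.0809e-03; σ = Eε = 103000 · 1.0809e-03 = 111.3 MPa.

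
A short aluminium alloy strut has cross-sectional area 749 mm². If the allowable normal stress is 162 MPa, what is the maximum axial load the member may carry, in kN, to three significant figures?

P_max = σ_allow · A = 162 · 749 = 121300 N = 121.3 kN.

121 kN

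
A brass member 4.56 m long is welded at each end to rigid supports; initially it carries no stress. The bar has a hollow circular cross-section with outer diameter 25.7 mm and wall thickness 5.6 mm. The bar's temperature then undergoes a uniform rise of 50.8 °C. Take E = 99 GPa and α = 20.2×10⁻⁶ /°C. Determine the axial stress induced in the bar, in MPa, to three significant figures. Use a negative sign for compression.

Free thermal expansion αLΔT = 20.2e-6 · 4560 · 50.8 = 4.679 mm.
The walls impose strain ε = −(4.679)/4560 = -1.0262e-03; σ = Eε = 99000 · -1.0262e-03 = -101.6 MPa.

-102 MPa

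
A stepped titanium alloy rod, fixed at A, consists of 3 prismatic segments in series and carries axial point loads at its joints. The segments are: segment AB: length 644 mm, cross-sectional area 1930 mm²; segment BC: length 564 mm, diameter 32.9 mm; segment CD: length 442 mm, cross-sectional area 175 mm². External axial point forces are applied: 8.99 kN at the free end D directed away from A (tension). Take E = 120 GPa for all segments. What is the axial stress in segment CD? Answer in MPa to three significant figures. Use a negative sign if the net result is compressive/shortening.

51.4 MPa

Internal axial forces (sectioning from the free end, tension +): N_CD = 8.99 kN, N_BC = 8.99 kN, N_AB = 8.99 kN.
σ_CD = N_CD/A_CD = 8990/175 = 51.37 MPa.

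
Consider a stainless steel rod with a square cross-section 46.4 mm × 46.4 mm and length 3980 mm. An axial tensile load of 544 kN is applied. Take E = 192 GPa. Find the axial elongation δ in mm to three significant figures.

A = 2153 mm².
δ_mech = NL/(AE) = 544000·3980/(2153·192000) = 5.238 mm.

5.24 mm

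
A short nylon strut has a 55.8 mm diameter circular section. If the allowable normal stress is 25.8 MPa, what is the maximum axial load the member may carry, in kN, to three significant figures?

63.1 kN

A = 2445 mm².
P_max = σ_allow · A = 25.8 · 2445 = 63090 N = 63.09 kN.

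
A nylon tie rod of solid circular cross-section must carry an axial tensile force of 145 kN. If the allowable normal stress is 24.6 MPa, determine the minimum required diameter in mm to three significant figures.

Required area A ≥ P/σ_allow = 145000/24.6 = 5894 mm².
For a solid circular section, d ≥ √(4A/π) = 86.63 mm.

86.6 mm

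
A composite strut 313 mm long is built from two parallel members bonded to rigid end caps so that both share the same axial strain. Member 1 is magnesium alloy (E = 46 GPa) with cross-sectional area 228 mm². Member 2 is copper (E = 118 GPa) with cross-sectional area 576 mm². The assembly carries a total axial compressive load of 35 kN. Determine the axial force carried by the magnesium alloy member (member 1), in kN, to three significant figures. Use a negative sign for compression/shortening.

Equal strain + equilibrium ⇒ each member carries load in proportion to AE: A₁E₁ = 10490000 N, A₂E₂ = 67970000 N, ΣAE = 78460000 N.
F₁ = P·A₁E₁/ΣAE = -35000·10490000/78460000 = -4679 N.

-4.68 kN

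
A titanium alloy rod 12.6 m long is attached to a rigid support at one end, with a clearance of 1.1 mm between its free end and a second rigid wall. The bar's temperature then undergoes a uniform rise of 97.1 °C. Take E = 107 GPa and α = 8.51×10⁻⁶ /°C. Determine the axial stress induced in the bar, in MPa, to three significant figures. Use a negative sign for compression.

Free thermal expansion αLΔT = 8.51e-6 · 12600 · 97.1 = 10.41 mm.
The walls engage after the gap closes; constrained expansion = 10.41 − 1.1 = 9.312 mm.
The walls impose strain ε = −(9.312)/12600 = -7.3902e-04; σ = Eε = 107000 · -7.3902e-04 = -79.08 MPa.

-79.1 MPa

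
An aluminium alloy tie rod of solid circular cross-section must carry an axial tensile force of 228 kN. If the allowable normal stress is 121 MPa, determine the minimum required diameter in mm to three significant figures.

Required area A ≥ P/σ_allow = 228000/121 = 1884 mm².
For a solid circular section, d ≥ √(4A/π) = 48.98 mm.

49.0 mm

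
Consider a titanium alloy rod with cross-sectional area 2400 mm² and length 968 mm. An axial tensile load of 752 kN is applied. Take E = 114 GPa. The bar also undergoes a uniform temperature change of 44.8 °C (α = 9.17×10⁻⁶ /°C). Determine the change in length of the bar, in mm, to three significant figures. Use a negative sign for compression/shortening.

δ_mech = NL/(AE) = 752000·968/(2400·114000) = 2.661 mm.
δ_thermal = αLΔT = 9.17e-6·968·44.8 = 0.3977 mm.
δ = δ_mech + δ_thermal = 3.058 mm.

3.06 mm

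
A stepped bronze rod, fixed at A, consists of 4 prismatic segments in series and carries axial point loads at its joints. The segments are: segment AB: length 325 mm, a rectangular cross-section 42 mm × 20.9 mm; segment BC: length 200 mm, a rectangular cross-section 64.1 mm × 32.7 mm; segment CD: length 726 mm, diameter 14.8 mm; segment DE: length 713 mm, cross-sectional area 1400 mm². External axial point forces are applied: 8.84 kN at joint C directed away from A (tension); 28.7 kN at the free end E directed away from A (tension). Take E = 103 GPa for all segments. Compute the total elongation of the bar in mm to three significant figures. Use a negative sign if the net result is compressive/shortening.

Internal axial forces (sectioning from the free end, tension +): N_DE = 28.7 kN, N_CD = 28.7 kN, N_BC = 37.54 kN, N_AB = 37.54 kN.
A_AB = 877.8 mm².
A_BC = 2096 mm².
A_CD = 172 mm².
δ_AB = 37540·325/(877.8·103000) = 0.1349 mm
δ_BC = 37540·200/(2096·103000) = 0.03478 mm
δ_CD = 28700·726/(172·103000) = 1.176 mm
δ_DE = 28700·713/(1400·103000) = 0.1419 mm
δ = Σδ_i = 1.488 mm.

1.49 mm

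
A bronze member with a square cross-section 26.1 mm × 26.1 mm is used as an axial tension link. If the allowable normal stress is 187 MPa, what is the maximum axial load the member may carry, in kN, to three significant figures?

A = 681.2 mm².
P_max = σ_allow · A = 187 · 681.2 = 127400 N = 127.4 kN.

127 kN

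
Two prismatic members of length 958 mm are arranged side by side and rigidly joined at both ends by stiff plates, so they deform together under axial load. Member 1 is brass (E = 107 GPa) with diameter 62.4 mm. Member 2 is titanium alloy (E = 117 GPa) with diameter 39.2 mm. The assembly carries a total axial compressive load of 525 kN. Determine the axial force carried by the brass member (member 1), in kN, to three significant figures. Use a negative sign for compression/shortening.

A_1 = 3058 mm².
A_2 = 1207 mm².
Equal strain + equilibrium ⇒ each member carries load in proportion to AE: A₁E₁ = 327200000 N, A₂E₂ = 141200000 N, ΣAE = 468400000 N.
F₁ = P·A₁E₁/ΣAE = -525000·327200000/468400000 = -366700 N.

-367 kN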